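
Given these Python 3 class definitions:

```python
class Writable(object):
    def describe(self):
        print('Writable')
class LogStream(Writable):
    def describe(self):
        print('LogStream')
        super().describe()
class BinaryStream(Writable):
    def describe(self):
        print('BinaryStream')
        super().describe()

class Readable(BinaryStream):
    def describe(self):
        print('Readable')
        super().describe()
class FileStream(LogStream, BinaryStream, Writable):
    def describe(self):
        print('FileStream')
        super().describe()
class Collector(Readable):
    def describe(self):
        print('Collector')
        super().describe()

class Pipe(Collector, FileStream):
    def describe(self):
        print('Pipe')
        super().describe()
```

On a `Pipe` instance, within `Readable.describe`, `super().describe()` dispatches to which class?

L[Pipe] = Pipe + merge(L[Collector], L[FileStream], [Collector FileStream])
  take Collector:  [Collector Readable BinaryStream Writable object] + [FileStream LogStream BinaryStream Writable object] + [Collector FileStream]
  take Readable:  [Readable BinaryStream Writable object] + [FileStream LogStream BinaryStream Writable object] + [FileStream]
  take FileStream:  [BinaryStream Writable object] + [FileStream LogStream BinaryStream Writable object] + [FileStream]
  take LogStream:  [BinaryStream Writable object] + [LogStream BinaryStream Writable object]
  take BinaryStream:  [BinaryStream Writable object] + [BinaryStream Writable object]
  take Writable:  [Writable object] + [Writable object]
  take object:  [object] + [object]
MRO: Pipe Collector Readable FileStream LogStream BinaryStream Writable object
super() in Readable.describe on a Pipe instance goes to the class after Readable in Pipe's MRO: FileStream.

FileStream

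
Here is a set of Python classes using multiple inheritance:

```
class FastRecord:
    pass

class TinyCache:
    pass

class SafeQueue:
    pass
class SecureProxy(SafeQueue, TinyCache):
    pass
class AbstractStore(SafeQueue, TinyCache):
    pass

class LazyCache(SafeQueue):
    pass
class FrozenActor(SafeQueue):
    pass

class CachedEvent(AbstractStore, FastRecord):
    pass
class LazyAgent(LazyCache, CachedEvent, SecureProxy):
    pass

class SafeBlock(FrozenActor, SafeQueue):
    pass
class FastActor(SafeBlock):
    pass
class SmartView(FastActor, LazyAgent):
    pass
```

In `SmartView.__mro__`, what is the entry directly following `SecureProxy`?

L[SmartView] = SmartView + merge(L[FastActor], L[LazyAgent], [FastActor LazyAgent])
  take FastActor:  [FastActor SafeBlock FrozenActor SafeQueue object] + [LazyAgent LazyCache CachedEvent AbstractStore SecureProxy SafeQueue TinyCache FastRecord object] + [FastActor LazyAgent]
  take SafeBlock:  [SafeBlock FrozenActor SafeQueue object] + [LazyAgent LazyCache CachedEvent AbstractStore SecureProxy SafeQueue TinyCache FastRecord object] + [LazyAgent]
  take FrozenActor:  [FrozenActor SafeQueue object] + [LazyAgent LazyCache CachedEvent AbstractStore SecureProxy SafeQueue TinyCache FastRecord object] + [LazyAgent]
  take LazyAgent:  [SafeQueue object] + [LazyAgent LazyCache CachedEvent AbstractStore SecureProxy SafeQueue TinyCache FastRecord object] + [LazyAgent]
  take LazyCache:  [SafeQueue object] + [LazyCache CachedEvent AbstractStore SecureProxy SafeQueue TinyCache FastRecord object]
  take CachedEvent:  [SafeQueue object] + [CachedEvent AbstractStore SecureProxy SafeQueue TinyCache FastRecord object]
  take AbstractStore:  [SafeQueue object] + [AbstractStore SecureProxy SafeQueue TinyCache FastRecord object]
  take SecureProxy:  [SafeQueue object] + [SecureProxy SafeQueue TinyCache FastRecord object]
  take SafeQueue:  [SafeQueue object] + [SafeQueue TinyCache FastRecord object]
  take TinyCache:  [object] + [TinyCache FastRecord object]
  take FastRecord:  [object] + [FastRecord object]
  take object:  [object] + [object]
MRO: SmartView FastActor SafeBlock FrozenActor LazyAgent LazyCache CachedEvent AbstractStore SecureProxy SafeQueue TinyCache FastRecord object
SecureProxy is at position 8; next is SafeQueue.

SafeQueue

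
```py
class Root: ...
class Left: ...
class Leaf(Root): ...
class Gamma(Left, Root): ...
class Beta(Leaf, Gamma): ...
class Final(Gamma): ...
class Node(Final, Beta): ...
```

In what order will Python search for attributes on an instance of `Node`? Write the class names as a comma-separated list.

L[Node] = Node + merge(L[Final], L[Beta], [Final Beta])
  take Final:  [Final Gamma Left Root object] + [Beta Leaf Gamma Left Root object] + [Final Beta]
  take Beta:  [Gamma Left Root object] + [Beta Leaf Gamma Left Root object] + [Beta]
  take Leaf:  [Gamma Left Root object] + [Leaf Gamma Left Root object]
  take Gamma:  [Gamma Left Root object] + [Gamma Left Root object]
  take Left:  [Left Root object] + [Left Root object]
  take Root:  [Root object] + [Root object]
  take object:  [object] + [object]

Node, Final, Beta, Leaf, Gamma, Left, Root, object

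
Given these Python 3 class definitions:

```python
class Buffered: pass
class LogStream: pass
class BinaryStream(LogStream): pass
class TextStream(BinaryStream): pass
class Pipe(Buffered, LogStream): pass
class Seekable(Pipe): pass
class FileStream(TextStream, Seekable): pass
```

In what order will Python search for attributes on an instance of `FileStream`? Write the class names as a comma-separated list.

L[FileStream] = FileStream + merge(L[TextStream], L[Seekable], [TextStream Seekable])
  take TextStream:  [TextStream BinaryStream LogStream object] + [Seekable Pipe Buffered LogStream object] + [TextStream Seekable]
  take BinaryStream:  [BinaryStream LogStream object] + [Seekable Pipe Buffered LogStream object] + [Seekable]
  take Seekable:  [LogStream object] + [Seekable Pipe Buffered LogStream object] + [Seekable]
  take Pipe:  [LogStream object] + [Pipe Buffered LogStream object]
  take Buffered:  [LogStream object] + [Buffered LogStream object]
  take LogStream:  [LogStream object] + [LogStream object]
  take object:  [object] + [object]

FileStream, TextStream, BinaryStream, Seekable, Pipe, Buffered, LogStream, object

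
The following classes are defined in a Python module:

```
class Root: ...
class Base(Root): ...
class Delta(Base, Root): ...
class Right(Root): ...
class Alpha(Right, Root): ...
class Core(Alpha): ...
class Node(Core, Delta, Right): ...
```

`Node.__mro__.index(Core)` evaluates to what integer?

L[Node] = Node + merge(L[Core], L[Delta], L[Right], [Core Delta Right])
  take Core:  [Core Alpha Right Root object] + [Delta Base Root object] + [Right Root object] + [Core Delta Right]
  take Alpha:  [Alpha Right Root object] + [Delta Base Root object] + [Right Root object] + [Delta Right]
  take Delta:  [Right Root object] + [Delta Base Root object] + [Right Root object] + [Delta Right]
  take Right:  [Right Root object] + [Base Root object] + [Right Root object] + [Right]
  take Base:  [Root object] + [Base Root object] + [Root object]
  take Root:  [Root object] + [Root object] + [Root object]
  take object:  [object] + [object] + [object]
MRO: Node Core Alpha Delta Right Base Root object
Core sits at index 1.

1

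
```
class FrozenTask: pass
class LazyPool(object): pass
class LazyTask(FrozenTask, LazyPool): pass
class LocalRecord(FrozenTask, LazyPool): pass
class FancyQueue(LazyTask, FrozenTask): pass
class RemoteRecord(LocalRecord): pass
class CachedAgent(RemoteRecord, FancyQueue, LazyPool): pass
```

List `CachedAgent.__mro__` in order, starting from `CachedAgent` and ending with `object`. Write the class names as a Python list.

L[CachedAgent] = CachedAgent + merge(L[RemoteRecord], L[FancyQueue], L[LazyPool], [RemoteRecord FancyQueue LazyPool])
  take RemoteRecord:  [RemoteRecord LocalRecord FrozenTask LazyPool object] + [FancyQueue LazyTask FrozenTask LazyPool object] + [LazyPool object] + [RemoteRecord FancyQueue LazyPool]
  take LocalRecord:  [LocalRecord FrozenTask LazyPool object] + [FancyQueue LazyTask FrozenTask LazyPool object] + [LazyPool object] + [FancyQueue LazyPool]
  take FancyQueue:  [FrozenTask LazyPool object] + [FancyQueue LazyTask FrozenTask LazyPool object] + [LazyPool object] + [FancyQueue LazyPool]
  take LazyTask:  [FrozenTask LazyPool object] + [LazyTask FrozenTask LazyPool object] + [LazyPool object] + [LazyPool]
  take FrozenTask:  [FrozenTask LazyPool object] + [FrozenTask LazyPool object] + [LazyPool object] + [LazyPool]
  take LazyPool:  [LazyPool object] + [LazyPool object] + [LazyPool object] + [LazyPool]
  take object:  [object] + [object] + [object]

[CachedAgent, RemoteRecord, LocalRecord, FancyQueue, LazyTask, FrozenTask, LazyPool, object]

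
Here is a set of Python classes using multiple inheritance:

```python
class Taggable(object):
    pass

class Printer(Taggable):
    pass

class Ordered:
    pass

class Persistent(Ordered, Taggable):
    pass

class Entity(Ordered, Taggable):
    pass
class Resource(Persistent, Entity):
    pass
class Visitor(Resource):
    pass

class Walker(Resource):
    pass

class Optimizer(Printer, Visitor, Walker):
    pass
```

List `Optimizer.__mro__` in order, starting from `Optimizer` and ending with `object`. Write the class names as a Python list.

[Optimizer, Printer, Visitor, Walker, Resource, Persistent, Entity, Ordered, Taggable, object]

L[Optimizer] = Optimizer + merge(L[Printer], L[Visitor], L[Walker], [Printer Visitor Walker])
  take Printer:  [Printer Taggable object] + [Visitor Resource Persistent Entity Ordered Taggable object] + [Walker Resource Persistent Entity Ordered Taggable object] + [Printer Visitor Walker]
  take Visitor:  [Taggable object] + [Visitor Resource Persistent Entity Ordered Taggable object] + [Walker Resource Persistent Entity Ordered Taggable object] + [Visitor Walker]
  take Walker:  [Taggable object] + [Resource Persistent Entity Ordered Taggable object] + [Walker Resource Persistent Entity Ordered Taggable object] + [Walker]
  take Resource:  [Taggable object] + [Resource Persistent Entity Ordered Taggable object] + [Resource Persistent Entity Ordered Taggable object]
  take Persistent:  [Taggable object] + [Persistent Entity Ordered Taggable object] + [Persistent Entity Ordered Taggable object]
  take Entity:  [Taggable object] + [Entity Ordered Taggable object] + [Entity Ordered Taggable object]
  take Ordered:  [Taggable object] + [Ordered Taggable object] + [Ordered Taggable object]
  take Taggable:  [Taggable object] + [Taggable object] + [Taggable object]
  take object:  [object] + [object] + [object]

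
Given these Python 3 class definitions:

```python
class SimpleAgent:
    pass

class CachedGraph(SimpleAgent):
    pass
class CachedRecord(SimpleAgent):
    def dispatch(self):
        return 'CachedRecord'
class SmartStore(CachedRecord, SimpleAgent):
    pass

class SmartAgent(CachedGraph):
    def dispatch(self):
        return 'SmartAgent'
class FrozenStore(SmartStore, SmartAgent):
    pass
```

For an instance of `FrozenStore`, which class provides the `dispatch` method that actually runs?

CachedRecord

L[FrozenStore] = FrozenStore + merge(L[SmartStore], L[SmartAgent], [SmartStore SmartAgent])
  take SmartStore:  [SmartStore CachedRecord SimpleAgent object] + [SmartAgent CachedGraph SimpleAgent object] + [SmartStore SmartAgent]
  take CachedRecord:  [CachedRecord SimpleAgent object] + [SmartAgent CachedGraph SimpleAgent object] + [SmartAgent]
  take SmartAgent:  [SimpleAgent object] + [SmartAgent CachedGraph SimpleAgent object] + [SmartAgent]
  take CachedGraph:  [SimpleAgent object] + [CachedGraph SimpleAgent object]
  take SimpleAgent:  [SimpleAgent object] + [SimpleAgent object]
  take object:  [object] + [object]
MRO: FrozenStore SmartStore CachedRecord SmartAgent CachedGraph SimpleAgent object
dispatch is defined in: CachedRecord, SmartAgent. First along the MRO is CachedRecord.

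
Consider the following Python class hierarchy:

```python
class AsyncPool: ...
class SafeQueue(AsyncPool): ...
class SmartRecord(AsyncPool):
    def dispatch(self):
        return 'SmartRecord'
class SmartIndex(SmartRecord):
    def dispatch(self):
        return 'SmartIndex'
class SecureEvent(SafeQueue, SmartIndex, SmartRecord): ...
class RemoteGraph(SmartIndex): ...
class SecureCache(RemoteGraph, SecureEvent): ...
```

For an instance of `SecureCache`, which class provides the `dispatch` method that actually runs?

SmartIndex

L[SecureCache] = SecureCache + merge(L[RemoteGraph], L[SecureEvent], [RemoteGraph SecureEvent])
  take RemoteGraph:  [RemoteGraph SmartIndex SmartRecord AsyncPool object] + [SecureEvent SafeQueue SmartIndex SmartRecord AsyncPool object] + [RemoteGraph SecureEvent]
  take SecureEvent:  [SmartIndex SmartRecord AsyncPool object] + [SecureEvent SafeQueue SmartIndex SmartRecord AsyncPool object] + [SecureEvent]
  take SafeQueue:  [SmartIndex SmartRecord AsyncPool object] + [SafeQueue SmartIndex SmartRecord AsyncPool object]
  take SmartIndex:  [SmartIndex SmartRecord AsyncPool object] + [SmartIndex SmartRecord AsyncPool object]
  take SmartRecord:  [SmartRecord AsyncPool object] + [SmartRecord AsyncPool object]
  take AsyncPool:  [AsyncPool object] + [AsyncPool object]
  take object:  [object] + [object]
MRO: SecureCache RemoteGraph SecureEvent SafeQueue SmartIndex SmartRecord AsyncPool object
dispatch is defined in: SmartIndex, SmartRecord. First along the MRO is SmartIndex.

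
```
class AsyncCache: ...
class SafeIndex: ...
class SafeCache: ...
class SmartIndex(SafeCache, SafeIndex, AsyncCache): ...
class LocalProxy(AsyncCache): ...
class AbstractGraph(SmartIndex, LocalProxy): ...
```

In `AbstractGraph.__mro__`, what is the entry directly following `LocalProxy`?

AsyncCache

L[AbstractGraph] = AbstractGraph + merge(L[SmartIndex], L[LocalProxy], [SmartIndex LocalProxy])
  take SmartIndex:  [SmartIndex SafeCache SafeIndex AsyncCache object] + [LocalProxy AsyncCache object] + [SmartIndex LocalProxy]
  take SafeCache:  [SafeCache SafeIndex AsyncCache object] + [LocalProxy AsyncCache object] + [LocalProxy]
  take SafeIndex:  [SafeIndex AsyncCache object] + [LocalProxy AsyncCache object] + [LocalProxy]
  take LocalProxy:  [AsyncCache object] + [LocalProxy AsyncCache object] + [LocalProxy]
  take AsyncCache:  [AsyncCache object] + [AsyncCache object]
  take object:  [object] + [object]
MRO: AbstractGraph SmartIndex SafeCache SafeIndex LocalProxy AsyncCache object
LocalProxy is at position 4; next is AsyncCache.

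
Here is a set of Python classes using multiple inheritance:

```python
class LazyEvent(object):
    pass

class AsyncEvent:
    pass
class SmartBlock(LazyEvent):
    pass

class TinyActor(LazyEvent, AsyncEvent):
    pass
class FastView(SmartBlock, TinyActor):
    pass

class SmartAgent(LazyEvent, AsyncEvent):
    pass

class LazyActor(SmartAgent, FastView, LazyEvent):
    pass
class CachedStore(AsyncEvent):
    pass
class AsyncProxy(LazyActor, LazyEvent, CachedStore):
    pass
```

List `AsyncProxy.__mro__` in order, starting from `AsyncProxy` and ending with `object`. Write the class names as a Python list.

L[AsyncProxy] = AsyncProxy + merge(L[LazyActor], L[LazyEvent], L[CachedStore], [LazyActor LazyEvent CachedStore])
  take LazyActor:  [LazyActor SmartAgent FastView SmartBlock TinyActor LazyEvent AsyncEvent object] + [LazyEvent object] + [CachedStore AsyncEvent object] + [LazyActor LazyEvent CachedStore]
  take SmartAgent:  [SmartAgent FastView SmartBlock TinyActor LazyEvent AsyncEvent object] + [LazyEvent object] + [CachedStore AsyncEvent object] + [LazyEvent CachedStore]
  take FastView:  [FastView SmartBlock TinyActor LazyEvent AsyncEvent object] + [LazyEvent object] + [CachedStore AsyncEvent object] + [LazyEvent CachedStore]
  take SmartBlock:  [SmartBlock TinyActor LazyEvent AsyncEvent object] + [LazyEvent object] + [CachedStore AsyncEvent object] + [LazyEvent CachedStore]
  take TinyActor:  [TinyActor LazyEvent AsyncEvent object] + [LazyEvent object] + [CachedStore AsyncEvent object] + [LazyEvent CachedStore]
  take LazyEvent:  [LazyEvent AsyncEvent object] + [LazyEvent object] + [CachedStore AsyncEvent object] + [LazyEvent CachedStore]
  take CachedStore:  [AsyncEvent object] + [object] + [CachedStore AsyncEvent object] + [CachedStore]
  take AsyncEvent:  [AsyncEvent object] + [object] + [AsyncEvent object]
  take object:  [object] + [object] + [object]

[AsyncProxy, LazyActor, SmartAgent, FastView, SmartBlock, TinyActor, LazyEvent, CachedStore, AsyncEvent, object]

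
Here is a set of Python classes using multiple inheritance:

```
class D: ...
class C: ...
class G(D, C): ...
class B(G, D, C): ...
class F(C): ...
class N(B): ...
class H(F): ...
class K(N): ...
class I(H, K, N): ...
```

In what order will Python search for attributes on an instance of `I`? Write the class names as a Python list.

L[I] = I + merge(L[H], L[K], L[N], [H K N])
  take H:  [H F C object] + [K N B G D C object] + [N B G D C object] + [H K N]
  take F:  [F C object] + [K N B G D C object] + [N B G D C object] + [K N]
  take K:  [C object] + [K N B G D C object] + [N B G D C object] + [K N]
  take N:  [C object] + [N B G D C object] + [N B G D C object] + [N]
  take B:  [C object] + [B G D C object] + [B G D C object]
  take G:  [C object] + [G D C object] + [G D C object]
  take D:  [C object] + [D C object] + [D C object]
  take C:  [C object] + [C object] + [C object]
  take object:  [object] + [object] + [object]

[I, H, F, K, N, B, G, D, C, object]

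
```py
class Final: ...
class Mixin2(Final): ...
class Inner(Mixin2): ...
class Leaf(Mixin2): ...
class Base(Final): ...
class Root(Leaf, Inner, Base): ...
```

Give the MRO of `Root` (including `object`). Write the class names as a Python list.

[Root, Leaf, Inner, Mixin2, Base, Final, object]

L[Root] = Root + merge(L[Leaf], L[Inner], L[Base], [Leaf Inner Base])
  take Leaf:  [Leaf Mixin2 Final object] + [Inner Mixin2 Final object] + [Base Final object] + [Leaf Inner Base]
  take Inner:  [Mixin2 Final object] + [Inner Mixin2 Final object] + [Base Final object] + [Inner Base]
  take Mixin2:  [Mixin2 Final object] + [Mixin2 Final object] + [Base Final object] + [Base]
  take Base:  [Final object] + [Final object] + [Base Final object] + [Base]
  take Final:  [Final object] + [Final object] + [Final object]
  take object:  [object] + [object] + [object]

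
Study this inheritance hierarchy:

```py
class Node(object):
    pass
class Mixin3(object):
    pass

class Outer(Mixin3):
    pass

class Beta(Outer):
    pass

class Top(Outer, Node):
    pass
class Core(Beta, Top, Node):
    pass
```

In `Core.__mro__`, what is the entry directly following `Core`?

Beta

L[Core] = Core + merge(L[Beta], L[Top], L[Node], [Beta Top Node])
  take Beta:  [Beta Outer Mixin3 object] + [Top Outer Mixin3 Node object] + [Node object] + [Beta Top Node]
  take Top:  [Outer Mixin3 object] + [Top Outer Mixin3 Node object] + [Node object] + [Top Node]
  take Outer:  [Outer Mixin3 object] + [Outer Mixin3 Node object] + [Node object] + [Node]
  take Mixin3:  [Mixin3 object] + [Mixin3 Node object] + [Node object] + [Node]
  take Node:  [object] + [Node object] + [Node object] + [Node]
  take object:  [object] + [object] + [object]
MRO: Core Beta Top Outer Mixin3 Node object
Core is at position 0; next is Beta.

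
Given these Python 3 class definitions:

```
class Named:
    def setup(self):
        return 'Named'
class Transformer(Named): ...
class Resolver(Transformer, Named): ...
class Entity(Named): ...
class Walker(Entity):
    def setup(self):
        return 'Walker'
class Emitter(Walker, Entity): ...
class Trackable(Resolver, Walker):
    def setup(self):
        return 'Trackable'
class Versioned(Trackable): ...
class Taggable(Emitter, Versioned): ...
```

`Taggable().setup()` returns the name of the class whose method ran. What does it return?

Trackable

L[Taggable] = Taggable + merge(L[Emitter], L[Versioned], [Emitter Versioned])
  take Emitter:  [Emitter Walker Entity Named object] + [Versioned Trackable Resolver Transformer Walker Entity Named object] + [Emitter Versioned]
  take Versioned:  [Walker Entity Named object] + [Versioned Trackable Resolver Transformer Walker Entity Named object] + [Versioned]
  take Trackable:  [Walker Entity Named object] + [Trackable Resolver Transformer Walker Entity Named object]
  take Resolver:  [Walker Entity Named object] + [Resolver Transformer Walker Entity Named object]
  take Transformer:  [Walker Entity Named object] + [Transformer Walker Entity Named object]
  take Walker:  [Walker Entity Named object] + [Walker Entity Named object]
  take Entity:  [Entity Named object] + [Entity Named object]
  take Named:  [Named object] + [Named object]
  take object:  [object] + [object]
MRO: Taggable Emitter Versioned Trackable Resolver Transformer Walker Entity Named object
setup is defined in: Named, Trackable, Walker. First along the MRO is Trackable.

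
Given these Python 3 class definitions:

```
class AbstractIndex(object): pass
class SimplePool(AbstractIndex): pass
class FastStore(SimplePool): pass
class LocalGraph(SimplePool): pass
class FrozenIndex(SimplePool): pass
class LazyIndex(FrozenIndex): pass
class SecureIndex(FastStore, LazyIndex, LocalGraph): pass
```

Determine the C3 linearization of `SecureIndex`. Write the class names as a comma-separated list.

L[SecureIndex] = SecureIndex + merge(L[FastStore], L[LazyIndex], L[LocalGraph], [FastStore LazyIndex LocalGraph])
  take FastStore:  [FastStore SimplePool AbstractIndex object] + [LazyIndex FrozenIndex SimplePool AbstractIndex object] + [LocalGraph SimplePool AbstractIndex object] + [FastStore LazyIndex LocalGraph]
  take LazyIndex:  [SimplePool AbstractIndex object] + [LazyIndex FrozenIndex SimplePool AbstractIndex object] + [LocalGraph SimplePool AbstractIndex object] + [LazyIndex LocalGraph]
  take FrozenIndex:  [SimplePool AbstractIndex object] + [FrozenIndex SimplePool AbstractIndex object] + [LocalGraph SimplePool AbstractIndex object] + [LocalGraph]
  take LocalGraph:  [SimplePool AbstractIndex object] + [SimplePool AbstractIndex object] + [LocalGraph SimplePool AbstractIndex object] + [LocalGraph]
  take SimplePool:  [SimplePool AbstractIndex object] + [SimplePool AbstractIndex object] + [SimplePool AbstractIndex object]
  take AbstractIndex:  [AbstractIndex object] + [AbstractIndex object] + [AbstractIndex object]
  take object:  [object] + [object] + [object]

SecureIndex, FastStore, LazyIndex, FrozenIndex, LocalGraph, SimplePool, AbstractIndex, object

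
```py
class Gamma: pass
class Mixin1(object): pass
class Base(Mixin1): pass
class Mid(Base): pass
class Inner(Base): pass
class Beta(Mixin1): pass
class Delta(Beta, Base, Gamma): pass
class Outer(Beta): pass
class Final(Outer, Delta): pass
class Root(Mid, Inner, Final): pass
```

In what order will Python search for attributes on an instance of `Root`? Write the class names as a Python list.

L[Root] = Root + merge(L[Mid], L[Inner], L[Final], [Mid Inner Final])
  take Mid:  [Mid Base Mixin1 object] + [Inner Base Mixin1 object] + [Final Outer Delta Beta Base Mixin1 Gamma object] + [Mid Inner Final]
  take Inner:  [Base Mixin1 object] + [Inner Base Mixin1 object] + [Final Outer Delta Beta Base Mixin1 Gamma object] + [Inner Final]
  take Final:  [Base Mixin1 object] + [Base Mixin1 object] + [Final Outer Delta Beta Base Mixin1 Gamma object] + [Final]
  take Outer:  [Base Mixin1 object] + [Base Mixin1 object] + [Outer Delta Beta Base Mixin1 Gamma object]
  take Delta:  [Base Mixin1 object] + [Base Mixin1 object] + [Delta Beta Base Mixin1 Gamma object]
  take Beta:  [Base Mixin1 object] + [Base Mixin1 object] + [Beta Base Mixin1 Gamma object]
  take Base:  [Base Mixin1 object] + [Base Mixin1 object] + [Base Mixin1 Gamma object]
  take Mixin1:  [Mixin1 object] + [Mixin1 object] + [Mixin1 Gamma object]
  take Gamma:  [object] + [object] + [Gamma object]
  take object:  [object] + [object] + [object]

[Root, Mid, Inner, Final, Outer, Delta, Beta, Base, Mixin1, Gamma, object]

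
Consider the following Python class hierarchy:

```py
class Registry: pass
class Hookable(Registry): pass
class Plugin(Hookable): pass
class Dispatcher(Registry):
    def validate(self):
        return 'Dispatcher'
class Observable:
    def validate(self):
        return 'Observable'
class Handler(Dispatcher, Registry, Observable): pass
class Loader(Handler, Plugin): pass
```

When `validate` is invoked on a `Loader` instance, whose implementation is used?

Dispatcher

L[Loader] = Loader + merge(L[Handler], L[Plugin], [Handler Plugin])
  take Handler:  [Handler Dispatcher Registry Observable object] + [Plugin Hookable Registry object] + [Handler Plugin]
  take Dispatcher:  [Dispatcher Registry Observable object] + [Plugin Hookable Registry object] + [Plugin]
  take Plugin:  [Registry Observable object] + [Plugin Hookable Registry object] + [Plugin]
  take Hookable:  [Registry Observable object] + [Hookable Registry object]
  take Registry:  [Registry Observable object] + [Registry object]
  take Observable:  [Observable object] + [object]
  take object:  [object] + [object]
MRO: Loader Handler Dispatcher Plugin Hookable Registry Observable object
validate is defined in: Dispatcher, Observable. First along the MRO is Dispatcher.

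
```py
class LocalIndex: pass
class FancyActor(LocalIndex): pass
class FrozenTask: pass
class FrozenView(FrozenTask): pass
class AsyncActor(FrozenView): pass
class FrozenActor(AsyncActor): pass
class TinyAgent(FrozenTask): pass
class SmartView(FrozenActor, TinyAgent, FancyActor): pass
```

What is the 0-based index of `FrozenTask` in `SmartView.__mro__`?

5

L[SmartView] = SmartView + merge(L[FrozenActor], L[TinyAgent], L[FancyActor], [FrozenActor TinyAgent FancyActor])
  take FrozenActor:  [FrozenActor AsyncActor FrozenView FrozenTask object] + [TinyAgent FrozenTask object] + [FancyActor LocalIndex object] + [FrozenActor TinyAgent FancyActor]
  take AsyncActor:  [AsyncActor FrozenView FrozenTask object] + [TinyAgent FrozenTask object] + [FancyActor LocalIndex object] + [TinyAgent FancyActor]
  take FrozenView:  [FrozenView FrozenTask object] + [TinyAgent FrozenTask object] + [FancyActor LocalIndex object] + [TinyAgent FancyActor]
  take TinyAgent:  [FrozenTask object] + [TinyAgent FrozenTask object] + [FancyActor LocalIndex object] + [TinyAgent FancyActor]
  take FrozenTask:  [FrozenTask object] + [FrozenTask object] + [FancyActor LocalIndex object] + [FancyActor]
  take FancyActor:  [object] + [object] + [FancyActor LocalIndex object] + [FancyActor]
  take LocalIndex:  [object] + [object] + [LocalIndex object]
  take object:  [object] + [object] + [object]
MRO: SmartView FrozenActor AsyncActor FrozenView TinyAgent FrozenTask FancyActor LocalIndex object
FrozenTask sits at index 5.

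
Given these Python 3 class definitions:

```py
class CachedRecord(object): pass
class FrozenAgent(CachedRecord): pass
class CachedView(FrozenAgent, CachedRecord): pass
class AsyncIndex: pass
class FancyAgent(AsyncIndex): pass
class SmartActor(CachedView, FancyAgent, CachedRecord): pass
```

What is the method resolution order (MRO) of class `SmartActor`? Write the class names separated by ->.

SmartActor -> CachedView -> FrozenAgent -> FancyAgent -> CachedRecord -> AsyncIndex -> object

L[SmartActor] = SmartActor + merge(L[CachedView], L[FancyAgent], L[CachedRecord], [CachedView FancyAgent CachedRecord])
  take CachedView:  [CachedView FrozenAgent CachedRecord object] + [FancyAgent AsyncIndex object] + [CachedRecord object] + [CachedView FancyAgent CachedRecord]
  take FrozenAgent:  [FrozenAgent CachedRecord object] + [FancyAgent AsyncIndex object] + [CachedRecord object] + [FancyAgent CachedRecord]
  take FancyAgent:  [CachedRecord object] + [FancyAgent AsyncIndex object] + [CachedRecord object] + [FancyAgent CachedRecord]
  take CachedRecord:  [CachedRecord object] + [AsyncIndex object] + [CachedRecord object] + [CachedRecord]
  take AsyncIndex:  [object] + [AsyncIndex object] + [object]
  take object:  [object] + [object] + [object]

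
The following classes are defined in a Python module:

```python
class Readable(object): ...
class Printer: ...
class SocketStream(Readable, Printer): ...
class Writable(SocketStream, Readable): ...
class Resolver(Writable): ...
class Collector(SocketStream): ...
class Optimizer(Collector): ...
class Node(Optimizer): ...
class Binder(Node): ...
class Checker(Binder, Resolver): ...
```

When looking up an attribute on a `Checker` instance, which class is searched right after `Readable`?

L[Checker] = Checker + merge(L[Binder], L[Resolver], [Binder Resolver])
  take Binder:  [Binder Node Optimizer Collector SocketStream Readable Printer object] + [Resolver Writable SocketStream Readable Printer object] + [Binder Resolver]
  take Node:  [Node Optimizer Collector SocketStream Readable Printer object] + [Resolver Writable SocketStream Readable Printer object] + [Resolver]
  take Optimizer:  [Optimizer Collector SocketStream Readable Printer object] + [Resolver Writable SocketStream Readable Printer object] + [Resolver]
  take Collector:  [Collector SocketStream Readable Printer object] + [Resolver Writable SocketStream Readable Printer object] + [Resolver]
  take Resolver:  [SocketStream Readable Printer object] + [Resolver Writable SocketStream Readable Printer object] + [Resolver]
  take Writable:  [SocketStream Readable Printer object] + [Writable SocketStream Readable Printer object]
  take SocketStream:  [SocketStream Readable Printer object] + [SocketStream Readable Printer object]
  take Readable:  [Readable Printer object] + [Readable Printer object]
  take Printer:  [Printer object] + [Printer object]
  take object:  [object] + [object]
MRO: Checker Binder Node Optimizer Collector Resolver Writable SocketStream Readable Printer object
Readable is at position 8; next is Printer.

Printer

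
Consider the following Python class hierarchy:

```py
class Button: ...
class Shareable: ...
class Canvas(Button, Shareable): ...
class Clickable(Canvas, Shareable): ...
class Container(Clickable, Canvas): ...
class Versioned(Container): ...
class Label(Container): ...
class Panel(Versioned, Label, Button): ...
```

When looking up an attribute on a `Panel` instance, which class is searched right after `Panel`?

L[Panel] = Panel + merge(L[Versioned], L[Label], L[Button], [Versioned Label Button])
  take Versioned:  [Versioned Container Clickable Canvas Button Shareable object] + [Label Container Clickable Canvas Button Shareable object] + [Button object] + [Versioned Label Button]
  take Label:  [Container Clickable Canvas Button Shareable object] + [Label Container Clickable Canvas Button Shareable object] + [Button object] + [Label Button]
  take Container:  [Container Clickable Canvas Button Shareable object] + [Container Clickable Canvas Button Shareable object] + [Button object] + [Button]
  take Clickable:  [Clickable Canvas Button Shareable object] + [Clickable Canvas Button Shareable object] + [Button object] + [Button]
  take Canvas:  [Canvas Button Shareable object] + [Canvas Button Shareable object] + [Button object] + [Button]
  take Button:  [Button Shareable object] + [Button Shareable object] + [Button object] + [Button]
  take Shareable:  [Shareable object] + [Shareable object] + [object]
  take object:  [object] + [object] + [object]
MRO: Panel Versioned Label Container Clickable Canvas Button Shareable object
Panel is at position 0; next is Versioned.

Versioned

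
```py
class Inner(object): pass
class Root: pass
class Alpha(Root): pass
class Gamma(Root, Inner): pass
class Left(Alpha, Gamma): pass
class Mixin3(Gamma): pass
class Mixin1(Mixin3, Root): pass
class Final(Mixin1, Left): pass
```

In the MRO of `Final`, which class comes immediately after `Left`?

L[Final] = Final + merge(L[Mixin1], L[Left], [Mixin1 Left])
  take Mixin1:  [Mixin1 Mixin3 Gamma Root Inner object] + [Left Alpha Gamma Root Inner object] + [Mixin1 Left]
  take Mixin3:  [Mixin3 Gamma Root Inner object] + [Left Alpha Gamma Root Inner object] + [Left]
  take Left:  [Gamma Root Inner object] + [Left Alpha Gamma Root Inner object] + [Left]
  take Alpha:  [Gamma Root Inner object] + [Alpha Gamma Root Inner object]
  take Gamma:  [Gamma Root Inner object] + [Gamma Root Inner object]
  take Root:  [Root Inner object] + [Root Inner object]
  take Inner:  [Inner object] + [Inner object]
  take object:  [object] + [object]
MRO: Final Mixin1 Mixin3 Left Alpha Gamma Root Inner object
Left is at position 3; next is Alpha.

Alpha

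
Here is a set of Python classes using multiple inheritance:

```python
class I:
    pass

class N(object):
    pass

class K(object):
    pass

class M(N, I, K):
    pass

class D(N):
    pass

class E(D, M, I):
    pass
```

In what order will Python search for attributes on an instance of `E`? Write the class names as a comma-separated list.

L[E] = E + merge(L[D], L[M], L[I], [D M I])
  take D:  [D N object] + [M N I K object] + [I object] + [D M I]
  take M:  [N object] + [M N I K object] + [I object] + [M I]
  take N:  [N object] + [N I K object] + [I object] + [I]
  take I:  [object] + [I K object] + [I object] + [I]
  take K:  [object] + [K object] + [object]
  take object:  [object] + [object] + [object]

E, D, M, N, I, K, object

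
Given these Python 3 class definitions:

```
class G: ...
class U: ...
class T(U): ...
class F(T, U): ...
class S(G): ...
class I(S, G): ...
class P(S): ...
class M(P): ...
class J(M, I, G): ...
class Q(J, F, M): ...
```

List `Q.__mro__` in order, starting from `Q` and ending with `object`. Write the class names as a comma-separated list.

Q, J, F, M, P, I, S, G, T, U, object

L[Q] = Q + merge(L[J], L[F], L[M], [J F M])
  take J:  [J M P I S G object] + [F T U object] + [M P S G object] + [J F M]
  take F:  [M P I S G object] + [F T U object] + [M P S G object] + [F M]
  take M:  [M P I S G object] + [T U object] + [M P S G object] + [M]
  take P:  [P I S G object] + [T U object] + [P S G object]
  take I:  [I S G object] + [T U object] + [S G object]
  take S:  [S G object] + [T U object] + [S G object]
  take G:  [G object] + [T U object] + [G object]
  take T:  [object] + [T U object] + [object]
  take U:  [object] + [U object] + [object]
  take object:  [object] + [object] + [object]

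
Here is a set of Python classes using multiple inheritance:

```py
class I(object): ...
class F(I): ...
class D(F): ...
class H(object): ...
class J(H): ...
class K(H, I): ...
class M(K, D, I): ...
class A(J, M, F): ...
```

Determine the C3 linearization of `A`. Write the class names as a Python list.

L[A] = A + merge(L[J], L[M], L[F], [J M F])
  take J:  [J H object] + [M K H D F I object] + [F I object] + [J M F]
  take M:  [H object] + [M K H D F I object] + [F I object] + [M F]
  take K:  [H object] + [K H D F I object] + [F I object] + [F]
  take H:  [H object] + [H D F I object] + [F I object] + [F]
  take D:  [object] + [D F I object] + [F I object] + [F]
  take F:  [object] + [F I object] + [F I object] + [F]
  take I:  [object] + [I object] + [I object]
  take object:  [object] + [object] + [object]

[A, J, M, K, H, D, F, I, object]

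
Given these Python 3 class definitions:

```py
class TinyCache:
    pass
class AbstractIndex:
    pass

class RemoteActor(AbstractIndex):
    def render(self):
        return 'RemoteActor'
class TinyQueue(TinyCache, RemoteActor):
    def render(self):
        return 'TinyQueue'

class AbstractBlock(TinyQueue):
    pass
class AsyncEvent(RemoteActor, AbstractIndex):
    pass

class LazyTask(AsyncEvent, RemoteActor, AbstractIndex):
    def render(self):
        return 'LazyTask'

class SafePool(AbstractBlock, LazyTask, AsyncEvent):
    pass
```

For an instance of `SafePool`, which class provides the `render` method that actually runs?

L[SafePool] = SafePool + merge(L[AbstractBlock], L[LazyTask], L[AsyncEvent], [AbstractBlock LazyTask AsyncEvent])
  take AbstractBlock:  [AbstractBlock TinyQueue TinyCache RemoteActor AbstractIndex object] + [LazyTask AsyncEvent RemoteActor AbstractIndex object] + [AsyncEvent RemoteActor AbstractIndex object] + [AbstractBlock LazyTask AsyncEvent]
  take TinyQueue:  [TinyQueue TinyCache RemoteActor AbstractIndex object] + [LazyTask AsyncEvent RemoteActor AbstractIndex object] + [AsyncEvent RemoteActor AbstractIndex object] + [LazyTask AsyncEvent]
  take TinyCache:  [TinyCache RemoteActor AbstractIndex object] + [LazyTask AsyncEvent RemoteActor AbstractIndex object] + [AsyncEvent RemoteActor AbstractIndex object] + [LazyTask AsyncEvent]
  take LazyTask:  [RemoteActor AbstractIndex object] + [LazyTask AsyncEvent RemoteActor AbstractIndex object] + [AsyncEvent RemoteActor AbstractIndex object] + [LazyTask AsyncEvent]
  take AsyncEvent:  [RemoteActor AbstractIndex object] + [AsyncEvent RemoteActor AbstractIndex object] + [AsyncEvent RemoteActor AbstractIndex object] + [AsyncEvent]
  take RemoteActor:  [RemoteActor AbstractIndex object] + [RemoteActor AbstractIndex object] + [RemoteActor AbstractIndex object]
  take AbstractIndex:  [AbstractIndex object] + [AbstractIndex object] + [AbstractIndex object]
  take object:  [object] + [object] + [object]
MRO: SafePool AbstractBlock TinyQueue TinyCache LazyTask AsyncEvent RemoteActor AbstractIndex object
render is defined in: LazyTask, RemoteActor, TinyQueue. First along the MRO is TinyQueue.

TinyQueue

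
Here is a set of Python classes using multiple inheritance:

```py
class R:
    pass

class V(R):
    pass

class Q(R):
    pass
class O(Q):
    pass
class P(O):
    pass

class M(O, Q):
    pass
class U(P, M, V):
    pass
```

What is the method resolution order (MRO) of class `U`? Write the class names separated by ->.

U -> P -> M -> O -> Q -> V -> R -> object

L[U] = U + merge(L[P], L[M], L[V], [P M V])
  take P:  [P O Q R object] + [M O Q R object] + [V R object] + [P M V]
  take M:  [O Q R object] + [M O Q R object] + [V R object] + [M V]
  take O:  [O Q R object] + [O Q R object] + [V R object] + [V]
  take Q:  [Q R object] + [Q R object] + [V R object] + [V]
  take V:  [R object] + [R object] + [V R object] + [V]
  take R:  [R object] + [R object] + [R object]
  take object:  [object] + [object] + [object]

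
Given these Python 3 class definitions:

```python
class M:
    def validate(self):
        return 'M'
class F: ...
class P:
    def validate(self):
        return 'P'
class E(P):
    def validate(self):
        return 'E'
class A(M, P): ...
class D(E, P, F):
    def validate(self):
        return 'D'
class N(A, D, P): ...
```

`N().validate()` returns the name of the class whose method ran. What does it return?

L[N] = N + merge(L[A], L[D], L[P], [A D P])
  take A:  [A M P object] + [D E P F object] + [P object] + [A D P]
  take M:  [M P object] + [D E P F object] + [P object] + [D P]
  take D:  [P object] + [D E P F object] + [P object] + [D P]
  take E:  [P object] + [E P F object] + [P object] + [P]
  take P:  [P object] + [P F object] + [P object] + [P]
  take F:  [object] + [F object] + [object]
  take object:  [object] + [object] + [object]
MRO: N A M D E P F object
validate is defined in: D, E, M, P. First along the MRO is M.

M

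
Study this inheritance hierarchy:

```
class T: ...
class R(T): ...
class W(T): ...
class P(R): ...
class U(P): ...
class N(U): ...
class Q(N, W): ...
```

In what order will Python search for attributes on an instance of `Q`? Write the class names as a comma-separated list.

Q, N, U, P, R, W, T, object

L[Q] = Q + merge(L[N], L[W], [N W])
  take N:  [N U P R T object] + [W T object] + [N W]
  take U:  [U P R T object] + [W T object] + [W]
  take P:  [P R T object] + [W T object] + [W]
  take R:  [R T object] + [W T object] + [W]
  take W:  [T object] + [W T object] + [W]
  take T:  [T object] + [T object]
  take object:  [object] + [object]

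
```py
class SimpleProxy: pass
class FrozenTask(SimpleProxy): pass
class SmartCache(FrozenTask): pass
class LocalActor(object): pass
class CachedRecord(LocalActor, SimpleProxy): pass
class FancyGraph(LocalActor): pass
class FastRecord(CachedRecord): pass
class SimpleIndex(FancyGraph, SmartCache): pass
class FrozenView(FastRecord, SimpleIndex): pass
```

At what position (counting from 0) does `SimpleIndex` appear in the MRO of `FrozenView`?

L[FrozenView] = FrozenView + merge(L[FastRecord], L[SimpleIndex], [FastRecord SimpleIndex])
  take FastRecord:  [FastRecord CachedRecord LocalActor SimpleProxy object] + [SimpleIndex FancyGraph LocalActor SmartCache FrozenTask SimpleProxy object] + [FastRecord SimpleIndex]
  take CachedRecord:  [CachedRecord LocalActor SimpleProxy object] + [SimpleIndex FancyGraph LocalActor SmartCache FrozenTask SimpleProxy object] + [SimpleIndex]
  take SimpleIndex:  [LocalActor SimpleProxy object] + [SimpleIndex FancyGraph LocalActor SmartCache FrozenTask SimpleProxy object] + [SimpleIndex]
  take FancyGraph:  [LocalActor SimpleProxy object] + [FancyGraph LocalActor SmartCache FrozenTask SimpleProxy object]
  take LocalActor:  [LocalActor SimpleProxy object] + [LocalActor SmartCache FrozenTask SimpleProxy object]
  take SmartCache:  [SimpleProxy object] + [SmartCache FrozenTask SimpleProxy object]
  take FrozenTask:  [SimpleProxy object] + [FrozenTask SimpleProxy object]
  take SimpleProxy:  [SimpleProxy object] + [SimpleProxy object]
  take object:  [object] + [object]
MRO: FrozenView FastRecord CachedRecord SimpleIndex FancyGraph LocalActor SmartCache FrozenTask SimpleProxy object
SimpleIndex sits at index 3.

3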